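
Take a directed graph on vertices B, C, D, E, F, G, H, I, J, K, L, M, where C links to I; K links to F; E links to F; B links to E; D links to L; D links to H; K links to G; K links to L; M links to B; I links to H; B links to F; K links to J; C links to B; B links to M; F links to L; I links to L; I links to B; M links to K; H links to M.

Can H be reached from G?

G has no outgoing edges, so nothing is reachable from it.

No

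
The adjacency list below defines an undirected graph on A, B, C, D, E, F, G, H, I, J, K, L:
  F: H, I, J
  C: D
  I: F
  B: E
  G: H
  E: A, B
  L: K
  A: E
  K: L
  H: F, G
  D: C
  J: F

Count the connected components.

4

From A: component {A, B, E}.
From C: component {C, D}.
From F: component {F, G, H, I, J}.
From K: component {K, L}.
That's 4 components.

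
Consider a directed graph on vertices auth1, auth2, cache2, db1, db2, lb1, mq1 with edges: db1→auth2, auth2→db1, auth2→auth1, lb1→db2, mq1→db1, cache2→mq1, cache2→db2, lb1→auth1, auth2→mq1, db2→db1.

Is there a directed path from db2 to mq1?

Yes

Explore from db2.
Distance 1: reach db1.
Distance 2: reach auth2.
Distance 3: reach auth1, mq1.
Found mq1.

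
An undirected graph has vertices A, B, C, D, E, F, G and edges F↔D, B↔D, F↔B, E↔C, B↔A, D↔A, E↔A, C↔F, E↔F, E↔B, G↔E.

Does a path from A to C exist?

Explore from A.
Distance 1: reach B, D, E.
Distance 2: reach C, F, G.
Found C.

Yes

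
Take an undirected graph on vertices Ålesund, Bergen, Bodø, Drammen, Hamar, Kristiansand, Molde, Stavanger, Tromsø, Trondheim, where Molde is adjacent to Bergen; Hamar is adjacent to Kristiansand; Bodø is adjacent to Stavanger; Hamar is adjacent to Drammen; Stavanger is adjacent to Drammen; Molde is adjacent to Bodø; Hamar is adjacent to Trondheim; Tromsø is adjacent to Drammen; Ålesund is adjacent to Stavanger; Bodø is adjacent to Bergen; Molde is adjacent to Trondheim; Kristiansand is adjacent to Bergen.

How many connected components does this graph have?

1

From Ålesund: component {Ålesund, Bergen, Bodø, Drammen, Hamar, Kristiansand, Molde, Stavanger, Tromsø, Trondheim}.
That's 1 component.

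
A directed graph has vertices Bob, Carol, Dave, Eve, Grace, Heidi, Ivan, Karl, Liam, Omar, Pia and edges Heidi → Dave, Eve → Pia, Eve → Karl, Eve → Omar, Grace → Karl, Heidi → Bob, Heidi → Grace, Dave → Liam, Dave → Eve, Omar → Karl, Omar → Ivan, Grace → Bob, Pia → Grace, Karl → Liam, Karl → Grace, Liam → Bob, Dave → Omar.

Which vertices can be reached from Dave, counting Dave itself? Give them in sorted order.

Start at Dave.
Its neighbours: Eve, Liam, Omar.
Then their neighbours: Bob, Ivan, Karl, Pia.
Then next layer: Grace.
Nothing further is reachable.

Bob, Dave, Eve, Grace, Ivan, Karl, Liam, Omar, Pia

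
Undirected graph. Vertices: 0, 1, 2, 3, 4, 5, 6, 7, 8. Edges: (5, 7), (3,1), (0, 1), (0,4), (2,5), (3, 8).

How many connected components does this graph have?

From 0: component {0, 1, 3, 4, 8}.
From 2: component {2, 5, 7}.
From 6: component {6}.
That's 3 components.

3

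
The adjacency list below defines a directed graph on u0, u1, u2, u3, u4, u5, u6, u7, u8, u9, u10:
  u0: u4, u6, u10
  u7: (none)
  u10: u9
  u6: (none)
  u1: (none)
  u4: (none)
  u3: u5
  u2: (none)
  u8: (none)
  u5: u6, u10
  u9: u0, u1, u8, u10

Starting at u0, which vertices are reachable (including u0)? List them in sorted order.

u0, u1, u4, u6, u8, u9, u10

Start at u0.
Its neighbours: u4, u6, u10.
Then their neighbours: u9.
Then next layer: u1, u8.
Nothing further is reachable.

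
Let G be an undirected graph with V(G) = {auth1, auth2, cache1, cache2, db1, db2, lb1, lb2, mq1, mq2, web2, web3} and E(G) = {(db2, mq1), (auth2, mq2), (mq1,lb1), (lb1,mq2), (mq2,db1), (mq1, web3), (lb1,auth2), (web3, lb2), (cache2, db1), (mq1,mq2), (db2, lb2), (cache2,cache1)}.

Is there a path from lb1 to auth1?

Explore from lb1.
Distance 1: reach auth2, mq1, mq2.
Distance 2: reach db1, db2, web3.
Distance 3: reach cache2, lb2.
Distance 4: reach cache1.
The search is exhausted without reaching auth1; it lies in a different component.

No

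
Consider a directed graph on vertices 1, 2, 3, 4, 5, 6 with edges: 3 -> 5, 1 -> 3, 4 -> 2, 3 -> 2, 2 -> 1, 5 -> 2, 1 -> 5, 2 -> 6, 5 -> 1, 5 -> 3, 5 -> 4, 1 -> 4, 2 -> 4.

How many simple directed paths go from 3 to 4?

3→2→1→4
3→2→1→5→4
3→2→4
3→5→1→4
3→5→2→1→4
3→5→2→4
3→5→4

7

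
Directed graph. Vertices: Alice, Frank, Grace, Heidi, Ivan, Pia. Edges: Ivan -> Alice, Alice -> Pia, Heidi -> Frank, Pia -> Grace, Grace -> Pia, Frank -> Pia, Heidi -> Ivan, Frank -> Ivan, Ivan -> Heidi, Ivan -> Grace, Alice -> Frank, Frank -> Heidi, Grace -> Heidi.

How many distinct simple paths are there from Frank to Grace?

Frank→Heidi→Ivan→Alice→Pia→Grace
Frank→Heidi→Ivan→Grace
Frank→Ivan→Alice→Pia→Grace
Frank→Ivan→Grace
Frank→Pia→Grace

5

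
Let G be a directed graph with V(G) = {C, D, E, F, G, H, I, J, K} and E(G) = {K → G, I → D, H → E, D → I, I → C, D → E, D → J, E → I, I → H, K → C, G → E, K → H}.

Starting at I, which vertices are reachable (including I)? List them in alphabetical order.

C, D, E, H, I, J

Start at I.
Its neighbours: C, D, H.
Then their neighbours: E, J.
Nothing further is reachable.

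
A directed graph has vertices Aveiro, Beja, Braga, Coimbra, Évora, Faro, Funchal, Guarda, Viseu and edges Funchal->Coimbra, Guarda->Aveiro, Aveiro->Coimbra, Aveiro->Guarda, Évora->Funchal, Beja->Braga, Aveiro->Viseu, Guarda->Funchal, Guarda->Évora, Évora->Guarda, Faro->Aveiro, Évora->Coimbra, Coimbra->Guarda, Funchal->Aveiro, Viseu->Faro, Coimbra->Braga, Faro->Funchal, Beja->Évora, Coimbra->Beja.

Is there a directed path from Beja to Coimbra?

Explore from Beja.
Distance 1: reach Braga, Évora.
Distance 2: reach Coimbra, Funchal, Guarda.
Found Coimbra.

Yes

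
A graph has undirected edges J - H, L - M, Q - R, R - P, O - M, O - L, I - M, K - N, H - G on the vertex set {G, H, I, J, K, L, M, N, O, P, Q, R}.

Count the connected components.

4

From G: component {G, H, J}.
From I: component {I, L, M, O}.
From K: component {K, N}.
From P: component {P, Q, R}.
That's 4 components.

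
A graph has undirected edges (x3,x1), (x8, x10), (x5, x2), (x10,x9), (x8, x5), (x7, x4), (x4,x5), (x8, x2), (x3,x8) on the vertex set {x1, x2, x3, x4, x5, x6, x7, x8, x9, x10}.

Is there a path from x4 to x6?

No

Explore from x4.
Distance 1: reach x5, x7.
Distance 2: reach x2, x8.
Distance 3: reach x3, x10.
Distance 4: reach x1, x9.
The search is exhausted without reaching x6; it lies in a different component.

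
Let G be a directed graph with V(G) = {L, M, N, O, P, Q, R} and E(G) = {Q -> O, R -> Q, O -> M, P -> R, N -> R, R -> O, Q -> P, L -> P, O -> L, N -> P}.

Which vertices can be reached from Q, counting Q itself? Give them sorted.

Start at Q.
Its neighbours: O, P.
Then their neighbours: L, M, R.
Nothing further is reachable.

L, M, O, P, Q, R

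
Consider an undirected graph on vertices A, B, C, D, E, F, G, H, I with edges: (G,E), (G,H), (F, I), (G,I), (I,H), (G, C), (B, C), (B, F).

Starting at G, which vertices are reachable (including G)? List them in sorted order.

Start at G.
Its neighbours: C, E, H, I.
Then their neighbours: B, F.
Nothing further is reachable.

B, C, E, F, G, H, I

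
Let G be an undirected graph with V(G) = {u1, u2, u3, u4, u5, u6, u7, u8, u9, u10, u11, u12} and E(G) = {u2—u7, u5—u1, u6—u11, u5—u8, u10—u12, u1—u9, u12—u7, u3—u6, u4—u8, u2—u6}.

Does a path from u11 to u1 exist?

No

Explore from u11.
Distance 1: reach u6.
Distance 2: reach u2, u3.
Distance 3: reach u7.
Distance 4: reach u12.
Distance 5: reach u10.
The search is exhausted without reaching u1; it lies in a different component.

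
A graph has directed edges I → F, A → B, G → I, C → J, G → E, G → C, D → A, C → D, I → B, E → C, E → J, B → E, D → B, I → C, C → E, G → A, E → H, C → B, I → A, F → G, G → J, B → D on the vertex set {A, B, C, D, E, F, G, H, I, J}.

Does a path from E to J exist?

Yes

Explore from E.
Distance 1: reach C, H, J.
Found J.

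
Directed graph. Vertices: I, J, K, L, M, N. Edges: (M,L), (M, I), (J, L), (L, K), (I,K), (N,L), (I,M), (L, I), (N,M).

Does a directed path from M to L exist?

Yes

Explore from M.
Distance 1: reach I, L.
Found L.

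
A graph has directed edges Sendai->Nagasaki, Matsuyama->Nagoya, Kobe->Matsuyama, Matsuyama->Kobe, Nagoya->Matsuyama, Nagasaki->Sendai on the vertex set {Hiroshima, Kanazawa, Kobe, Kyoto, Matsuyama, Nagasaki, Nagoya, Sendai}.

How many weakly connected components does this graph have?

From Hiroshima: component {Hiroshima}.
From Kanazawa: component {Kanazawa}.
From Kobe: component {Kobe, Matsuyama, Nagoya}.
From Kyoto: component {Kyoto}.
From Nagasaki: component {Nagasaki, Sendai}.
That's 5 components.

5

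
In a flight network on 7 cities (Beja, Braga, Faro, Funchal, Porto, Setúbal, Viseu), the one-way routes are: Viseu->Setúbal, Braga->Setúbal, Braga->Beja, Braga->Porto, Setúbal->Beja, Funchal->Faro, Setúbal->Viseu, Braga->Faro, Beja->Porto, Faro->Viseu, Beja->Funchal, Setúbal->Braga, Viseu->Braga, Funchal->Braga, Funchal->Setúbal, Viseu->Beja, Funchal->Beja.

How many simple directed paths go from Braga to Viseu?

Braga→Beja→Funchal→Faro→Viseu
Braga→Beja→Funchal→Setúbal→Viseu
Braga→Faro→Viseu
Braga→Setúbal→Beja→Funchal→Faro→Viseu
Braga→Setúbal→Viseu

5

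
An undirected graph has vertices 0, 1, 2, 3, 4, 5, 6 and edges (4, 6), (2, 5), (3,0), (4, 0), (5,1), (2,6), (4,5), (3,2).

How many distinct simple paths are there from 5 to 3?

4

5–2–3
5–2–6–4–0–3
5–4–0–3
5–4–6–2–3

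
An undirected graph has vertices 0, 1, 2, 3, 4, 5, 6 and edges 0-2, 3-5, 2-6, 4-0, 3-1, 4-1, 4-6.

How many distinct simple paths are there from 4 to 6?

4–0–2–6
4–6

2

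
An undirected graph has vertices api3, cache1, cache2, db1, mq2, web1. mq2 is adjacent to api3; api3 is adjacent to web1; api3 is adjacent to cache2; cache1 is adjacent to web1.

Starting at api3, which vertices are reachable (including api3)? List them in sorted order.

Start at api3.
Its neighbours: cache2, mq2, web1.
Then their neighbours: cache1.
Nothing further is reachable.

api3, cache1, cache2, mq2, web1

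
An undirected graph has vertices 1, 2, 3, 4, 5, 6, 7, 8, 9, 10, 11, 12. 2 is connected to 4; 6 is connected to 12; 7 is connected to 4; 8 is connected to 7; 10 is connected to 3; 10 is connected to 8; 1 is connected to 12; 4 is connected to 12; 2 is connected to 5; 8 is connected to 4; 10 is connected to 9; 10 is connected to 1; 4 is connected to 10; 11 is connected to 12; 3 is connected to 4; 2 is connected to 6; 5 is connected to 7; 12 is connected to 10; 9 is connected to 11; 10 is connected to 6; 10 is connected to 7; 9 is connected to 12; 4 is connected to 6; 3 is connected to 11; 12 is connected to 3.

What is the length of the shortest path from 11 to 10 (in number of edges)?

2

Distance 0: 11.
Distance 1: 3, 9, 12.
Distance 2: 1, 4, 6, 10 — contains 10.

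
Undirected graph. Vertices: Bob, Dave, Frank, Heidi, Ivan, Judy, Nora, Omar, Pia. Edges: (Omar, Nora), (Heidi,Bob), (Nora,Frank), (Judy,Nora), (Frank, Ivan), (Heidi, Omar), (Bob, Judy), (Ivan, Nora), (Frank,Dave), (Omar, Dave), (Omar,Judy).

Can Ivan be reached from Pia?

No

Pia has no edges, so nothing is reachable from it.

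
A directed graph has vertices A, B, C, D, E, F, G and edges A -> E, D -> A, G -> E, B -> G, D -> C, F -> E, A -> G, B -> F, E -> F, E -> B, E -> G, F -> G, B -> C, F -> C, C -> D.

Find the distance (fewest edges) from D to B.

3

Distance 0: D.
Distance 1: A, C.
Distance 2: E, G.
Distance 3: B, F — contains B.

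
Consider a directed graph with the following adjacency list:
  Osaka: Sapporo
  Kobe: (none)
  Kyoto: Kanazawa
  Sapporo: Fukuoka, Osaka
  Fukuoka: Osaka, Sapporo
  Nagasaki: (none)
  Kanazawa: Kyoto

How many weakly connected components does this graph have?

4

From Fukuoka: component {Fukuoka, Osaka, Sapporo}.
From Kanazawa: component {Kanazawa, Kyoto}.
From Kobe: component {Kobe}.
From Nagasaki: component {Nagasaki}.
That's 4 components.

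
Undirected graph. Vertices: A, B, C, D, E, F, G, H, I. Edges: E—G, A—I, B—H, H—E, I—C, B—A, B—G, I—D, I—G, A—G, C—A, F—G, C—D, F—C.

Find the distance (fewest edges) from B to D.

3

Distance 0: B.
Distance 1: A, G, H.
Distance 2: C, E, F, I.
Distance 3: D — contains D.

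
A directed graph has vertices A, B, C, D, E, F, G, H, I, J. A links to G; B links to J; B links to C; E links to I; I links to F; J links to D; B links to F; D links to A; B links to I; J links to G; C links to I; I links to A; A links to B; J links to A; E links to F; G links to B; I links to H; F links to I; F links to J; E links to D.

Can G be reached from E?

Yes

Explore from E.
Distance 1: reach D, F, I.
Distance 2: reach A, H, J.
Distance 3: reach B, G.
Found G.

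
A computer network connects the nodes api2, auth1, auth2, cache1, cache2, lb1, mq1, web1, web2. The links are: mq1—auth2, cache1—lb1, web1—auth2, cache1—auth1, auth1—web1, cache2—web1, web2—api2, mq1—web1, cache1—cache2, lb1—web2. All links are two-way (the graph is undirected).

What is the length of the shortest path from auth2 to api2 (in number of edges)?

6

Distance 0: auth2.
Distance 1: mq1, web1.
Distance 2: auth1, cache2.
Distance 3: cache1.
Distance 4: lb1.
Distance 5: web2.
Distance 6: api2 — contains api2.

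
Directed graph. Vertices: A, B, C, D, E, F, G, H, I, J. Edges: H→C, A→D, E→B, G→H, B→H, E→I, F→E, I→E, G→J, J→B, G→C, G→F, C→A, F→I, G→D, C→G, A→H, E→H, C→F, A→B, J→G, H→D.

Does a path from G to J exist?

Explore from G.
Distance 1: reach C, D, F, H, J.
Found J.

Yes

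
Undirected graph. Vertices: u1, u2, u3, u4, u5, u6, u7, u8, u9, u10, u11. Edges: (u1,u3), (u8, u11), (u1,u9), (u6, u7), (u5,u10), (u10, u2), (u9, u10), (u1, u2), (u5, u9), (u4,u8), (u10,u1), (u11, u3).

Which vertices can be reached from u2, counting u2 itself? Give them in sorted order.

Start at u2.
Its neighbours: u1, u10.
Then their neighbours: u3, u5, u9.
Then next layer: u11.
Then next layer: u8.
Then next layer: u4.
Nothing further is reachable.

u1, u2, u3, u4, u5, u8, u9, u10, u11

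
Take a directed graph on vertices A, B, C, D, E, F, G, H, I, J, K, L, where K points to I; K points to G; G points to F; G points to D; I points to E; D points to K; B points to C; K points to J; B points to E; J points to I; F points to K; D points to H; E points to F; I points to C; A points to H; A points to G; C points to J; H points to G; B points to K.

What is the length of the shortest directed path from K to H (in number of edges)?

Distance 0: K.
Distance 1: G, I, J.
Distance 2: C, D, E, F.
Distance 3: H — contains H.

3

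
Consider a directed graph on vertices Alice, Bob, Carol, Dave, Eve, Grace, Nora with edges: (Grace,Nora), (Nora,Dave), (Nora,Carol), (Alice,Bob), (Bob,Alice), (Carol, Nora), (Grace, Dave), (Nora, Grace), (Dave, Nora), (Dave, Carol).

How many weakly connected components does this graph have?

From Alice: component {Alice, Bob}.
From Carol: component {Carol, Dave, Grace, Nora}.
From Eve: component {Eve}.
That's 3 components.

3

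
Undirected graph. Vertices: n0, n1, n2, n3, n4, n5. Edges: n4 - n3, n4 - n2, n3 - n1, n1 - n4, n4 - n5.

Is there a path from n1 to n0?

No

Explore from n1.
Distance 1: reach n3, n4.
Distance 2: reach n2, n5.
The search is exhausted without reaching n0; it lies in a different component.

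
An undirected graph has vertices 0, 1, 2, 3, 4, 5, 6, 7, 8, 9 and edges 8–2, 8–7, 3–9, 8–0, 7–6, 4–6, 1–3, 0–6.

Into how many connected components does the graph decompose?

From 0: component {0, 2, 4, 6, 7, 8}.
From 1: component {1, 3, 9}.
From 5: component {5}.
That's 3 components.

3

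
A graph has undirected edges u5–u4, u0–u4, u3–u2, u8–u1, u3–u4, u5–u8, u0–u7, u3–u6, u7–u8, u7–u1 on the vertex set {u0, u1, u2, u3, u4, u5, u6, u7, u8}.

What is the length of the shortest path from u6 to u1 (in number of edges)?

5

Distance 0: u6.
Distance 1: u3.
Distance 2: u2, u4.
Distance 3: u0, u5.
Distance 4: u7, u8.
Distance 5: u1 — contains u1.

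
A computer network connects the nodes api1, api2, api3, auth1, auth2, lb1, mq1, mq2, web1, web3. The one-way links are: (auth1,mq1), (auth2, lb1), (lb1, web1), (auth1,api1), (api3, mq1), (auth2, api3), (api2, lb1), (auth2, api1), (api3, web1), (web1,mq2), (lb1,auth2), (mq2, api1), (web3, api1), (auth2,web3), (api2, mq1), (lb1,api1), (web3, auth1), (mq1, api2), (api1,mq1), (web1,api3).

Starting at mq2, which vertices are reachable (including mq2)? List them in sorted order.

api1, api2, api3, auth1, auth2, lb1, mq1, mq2, web1, web3

Start at mq2.
Its neighbours: api1.
Then their neighbours: mq1.
Then next layer: api2.
Then next layer: lb1.
Then next layer: auth2, web1.
Then next layer: api3, web3.
Then next layer: auth1.
Every vertex is now reached.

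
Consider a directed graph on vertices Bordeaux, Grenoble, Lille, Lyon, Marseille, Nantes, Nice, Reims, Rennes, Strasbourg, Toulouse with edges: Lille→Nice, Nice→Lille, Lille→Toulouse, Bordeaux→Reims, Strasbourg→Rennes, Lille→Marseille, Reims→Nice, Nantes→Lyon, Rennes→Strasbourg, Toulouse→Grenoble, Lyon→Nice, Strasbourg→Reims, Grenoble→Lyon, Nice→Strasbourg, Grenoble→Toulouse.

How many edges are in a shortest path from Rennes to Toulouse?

Distance 0: Rennes.
Distance 1: Strasbourg.
Distance 2: Reims.
Distance 3: Nice.
Distance 4: Lille.
Distance 5: Marseille, Toulouse — contains Toulouse.

5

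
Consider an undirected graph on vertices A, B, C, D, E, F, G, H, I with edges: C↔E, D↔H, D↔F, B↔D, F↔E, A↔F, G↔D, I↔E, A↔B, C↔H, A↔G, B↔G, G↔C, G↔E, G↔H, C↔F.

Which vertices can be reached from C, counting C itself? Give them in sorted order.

Start at C.
Its neighbours: E, F, G, H.
Then their neighbours: A, B, D, I.
Every vertex is now reached.

A, B, C, D, E, F, G, H, I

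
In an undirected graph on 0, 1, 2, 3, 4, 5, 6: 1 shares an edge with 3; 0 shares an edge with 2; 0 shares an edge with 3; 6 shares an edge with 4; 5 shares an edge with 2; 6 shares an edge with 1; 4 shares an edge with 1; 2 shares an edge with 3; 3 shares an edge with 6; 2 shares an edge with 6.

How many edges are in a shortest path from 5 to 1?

Distance 0: 5.
Distance 1: 2.
Distance 2: 0, 3, 6.
Distance 3: 1, 4 — contains 1.

3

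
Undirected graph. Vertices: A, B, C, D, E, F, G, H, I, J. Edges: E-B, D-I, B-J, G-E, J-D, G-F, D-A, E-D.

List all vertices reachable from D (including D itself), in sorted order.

Start at D.
Its neighbours: A, E, I, J.
Then their neighbours: B, G.
Then next layer: F.
Nothing further is reachable.

A, B, D, E, F, G, I, J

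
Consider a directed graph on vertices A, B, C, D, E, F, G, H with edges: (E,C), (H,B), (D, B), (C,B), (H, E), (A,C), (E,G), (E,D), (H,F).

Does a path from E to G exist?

Yes

Explore from E.
Distance 1: reach C, D, G.
Found G.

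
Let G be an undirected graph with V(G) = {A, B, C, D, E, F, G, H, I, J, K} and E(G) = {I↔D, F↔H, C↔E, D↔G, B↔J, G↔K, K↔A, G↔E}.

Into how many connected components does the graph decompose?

3

From A: component {A, C, D, E, G, I, K}.
From B: component {B, J}.
From F: component {F, H}.
That's 3 components.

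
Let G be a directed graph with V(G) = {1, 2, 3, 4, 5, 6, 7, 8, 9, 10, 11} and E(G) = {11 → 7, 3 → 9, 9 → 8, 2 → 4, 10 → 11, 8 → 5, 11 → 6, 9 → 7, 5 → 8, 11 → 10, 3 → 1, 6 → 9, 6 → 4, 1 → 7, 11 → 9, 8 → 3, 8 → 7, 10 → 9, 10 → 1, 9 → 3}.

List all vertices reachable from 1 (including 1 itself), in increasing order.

1, 7

Start at 1.
Its neighbours: 7.
Nothing further is reachable.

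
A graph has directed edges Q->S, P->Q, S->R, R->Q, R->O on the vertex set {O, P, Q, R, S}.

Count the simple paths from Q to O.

1

Q→S→R→O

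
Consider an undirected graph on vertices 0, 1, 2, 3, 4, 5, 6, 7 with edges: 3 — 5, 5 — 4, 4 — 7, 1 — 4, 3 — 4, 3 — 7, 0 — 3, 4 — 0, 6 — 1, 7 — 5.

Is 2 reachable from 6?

No

Explore from 6.
Distance 1: reach 1.
Distance 2: reach 4.
Distance 3: reach 0, 3, 5, 7.
The search is exhausted without reaching 2; it lies in a different component.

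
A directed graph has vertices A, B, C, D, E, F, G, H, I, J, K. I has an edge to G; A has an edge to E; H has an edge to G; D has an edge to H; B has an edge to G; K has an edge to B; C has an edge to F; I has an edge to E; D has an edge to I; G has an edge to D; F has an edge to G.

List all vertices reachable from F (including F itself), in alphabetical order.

D, E, F, G, H, I

Start at F.
Its neighbours: G.
Then their neighbours: D.
Then next layer: H, I.
Then next layer: E.
Nothing further is reachable.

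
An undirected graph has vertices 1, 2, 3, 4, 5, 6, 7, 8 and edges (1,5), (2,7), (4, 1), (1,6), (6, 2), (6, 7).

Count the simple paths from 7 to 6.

7–2–6
7–6

2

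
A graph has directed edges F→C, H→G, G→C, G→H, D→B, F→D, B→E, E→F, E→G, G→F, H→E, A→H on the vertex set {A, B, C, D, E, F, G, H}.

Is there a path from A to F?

Yes

Explore from A.
Distance 1: reach H.
Distance 2: reach E, G.
Distance 3: reach C, F.
Found F.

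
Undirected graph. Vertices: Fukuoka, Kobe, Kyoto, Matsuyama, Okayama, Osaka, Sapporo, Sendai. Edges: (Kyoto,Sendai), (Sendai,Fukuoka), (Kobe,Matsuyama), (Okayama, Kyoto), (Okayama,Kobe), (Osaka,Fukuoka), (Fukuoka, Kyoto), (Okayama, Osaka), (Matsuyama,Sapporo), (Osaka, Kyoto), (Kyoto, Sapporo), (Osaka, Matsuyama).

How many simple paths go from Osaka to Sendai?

12

Osaka–Fukuoka–Kyoto–Sendai
Osaka–Fukuoka–Sendai
Osaka–Kyoto–Fukuoka–Sendai
Osaka–Kyoto–Sendai
Osaka–Matsuyama–Kobe–Okayama–Kyoto–Fukuoka–Sendai
Osaka–Matsuyama–Kobe–Okayama–Kyoto–Sendai
Osaka–Matsuyama–Sapporo–Kyoto–Fukuoka–Sendai
Osaka–Matsuyama–Sapporo–Kyoto–Sendai
Osaka–Okayama–Kobe–Matsuyama–Sapporo–Kyoto–Fukuoka–Sendai
Osaka–Okayama–Kobe–Matsuyama–Sapporo–Kyoto–Sendai
Osaka–Okayama–Kyoto–Fukuoka–Sendai
Osaka–Okayama–Kyoto–Sendai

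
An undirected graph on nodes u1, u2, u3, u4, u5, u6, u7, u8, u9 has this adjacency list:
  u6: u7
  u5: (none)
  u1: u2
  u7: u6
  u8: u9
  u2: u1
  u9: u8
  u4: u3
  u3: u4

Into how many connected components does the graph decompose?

From u1: component {u1, u2}.
From u3: component {u3, u4}.
From u5: component {u5}.
From u6: component {u6, u7}.
From u8: component {u8, u9}.
That's 5 components.

5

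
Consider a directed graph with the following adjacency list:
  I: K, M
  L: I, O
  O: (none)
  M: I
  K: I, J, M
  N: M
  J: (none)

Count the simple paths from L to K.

L→I→K

1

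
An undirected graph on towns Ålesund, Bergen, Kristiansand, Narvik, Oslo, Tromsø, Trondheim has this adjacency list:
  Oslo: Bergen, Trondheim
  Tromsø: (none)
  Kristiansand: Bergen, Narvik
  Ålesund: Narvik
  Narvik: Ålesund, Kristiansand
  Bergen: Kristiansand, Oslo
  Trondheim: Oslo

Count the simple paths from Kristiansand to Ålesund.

Kristiansand–Narvik–Ålesund

1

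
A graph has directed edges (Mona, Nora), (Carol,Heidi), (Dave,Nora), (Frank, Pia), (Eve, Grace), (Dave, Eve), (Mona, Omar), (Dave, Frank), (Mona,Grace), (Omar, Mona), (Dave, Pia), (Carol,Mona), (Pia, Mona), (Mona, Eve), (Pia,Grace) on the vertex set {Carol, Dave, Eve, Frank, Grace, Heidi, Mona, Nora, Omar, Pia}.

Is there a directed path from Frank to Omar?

Yes

Explore from Frank.
Distance 1: reach Pia.
Distance 2: reach Grace, Mona.
Distance 3: reach Eve, Nora, Omar.
Found Omar.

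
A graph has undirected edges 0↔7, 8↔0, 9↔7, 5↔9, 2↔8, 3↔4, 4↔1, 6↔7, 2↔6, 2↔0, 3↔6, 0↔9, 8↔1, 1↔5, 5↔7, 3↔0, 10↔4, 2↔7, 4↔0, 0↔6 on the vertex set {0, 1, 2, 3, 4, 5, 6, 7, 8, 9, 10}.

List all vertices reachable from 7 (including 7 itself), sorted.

0, 1, 2, 3, 4, 5, 6, 7, 8, 9, 10

Start at 7.
Its neighbours: 0, 2, 5, 6, 9.
Then their neighbours: 1, 3, 4, 8.
Then next layer: 10.
Every vertex is now reached.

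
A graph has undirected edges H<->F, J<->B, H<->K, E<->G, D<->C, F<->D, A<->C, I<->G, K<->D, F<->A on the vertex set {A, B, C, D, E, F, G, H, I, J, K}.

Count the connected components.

From A: component {A, C, D, F, H, K}.
From B: component {B, J}.
From E: component {E, G, I}.
That's 3 components.

3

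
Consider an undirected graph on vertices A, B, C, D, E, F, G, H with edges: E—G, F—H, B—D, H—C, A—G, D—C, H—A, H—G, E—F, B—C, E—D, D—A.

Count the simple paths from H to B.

14

H–A–D–B
H–A–D–C–B
H–A–G–E–D–B
H–A–G–E–D–C–B
H–C–B
H–C–D–B
H–F–E–D–B
H–F–E–D–C–B
H–F–E–G–A–D–B
H–F–E–G–A–D–C–B
H–G–A–D–B
H–G–A–D–C–B
H–G–E–D–B
H–G–E–D–C–B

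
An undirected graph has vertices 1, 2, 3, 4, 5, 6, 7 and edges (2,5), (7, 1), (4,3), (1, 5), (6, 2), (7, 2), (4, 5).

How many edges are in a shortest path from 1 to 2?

Distance 0: 1.
Distance 1: 5, 7.
Distance 2: 2, 4 — contains 2.

2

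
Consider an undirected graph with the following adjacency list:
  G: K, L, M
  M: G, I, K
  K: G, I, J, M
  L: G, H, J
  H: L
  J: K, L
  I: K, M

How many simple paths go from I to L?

I–K–G–L
I–K–J–L
I–K–M–G–L
I–M–G–K–J–L
I–M–G–L
I–M–K–G–L
I–M–K–J–L

7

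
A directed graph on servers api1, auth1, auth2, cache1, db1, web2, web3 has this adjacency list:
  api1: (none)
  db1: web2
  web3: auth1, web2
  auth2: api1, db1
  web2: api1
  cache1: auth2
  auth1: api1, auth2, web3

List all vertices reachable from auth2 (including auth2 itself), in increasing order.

Start at auth2.
Its neighbours: api1, db1.
Then their neighbours: web2.
Nothing further is reachable.

api1, auth2, db1, web2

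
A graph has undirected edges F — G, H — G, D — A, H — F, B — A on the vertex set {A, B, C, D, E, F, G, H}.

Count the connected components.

From A: component {A, B, D}.
From C: component {C}.
From E: component {E}.
From F: component {F, G, H}.
That's 4 components.

4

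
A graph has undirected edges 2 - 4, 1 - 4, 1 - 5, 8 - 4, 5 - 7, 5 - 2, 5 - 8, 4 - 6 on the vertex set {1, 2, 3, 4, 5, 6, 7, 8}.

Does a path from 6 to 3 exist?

Explore from 6.
Distance 1: reach 4.
Distance 2: reach 1, 2, 8.
Distance 3: reach 5.
Distance 4: reach 7.
The search is exhausted without reaching 3; it lies in a different component.

No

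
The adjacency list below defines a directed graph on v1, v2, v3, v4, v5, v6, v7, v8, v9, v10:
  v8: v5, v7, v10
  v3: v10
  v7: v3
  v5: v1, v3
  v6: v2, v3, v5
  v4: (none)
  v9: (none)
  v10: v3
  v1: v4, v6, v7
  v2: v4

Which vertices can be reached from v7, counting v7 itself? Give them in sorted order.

v3, v7, v10

Start at v7.
Its neighbours: v3.
Then their neighbours: v10.
Nothing further is reachable.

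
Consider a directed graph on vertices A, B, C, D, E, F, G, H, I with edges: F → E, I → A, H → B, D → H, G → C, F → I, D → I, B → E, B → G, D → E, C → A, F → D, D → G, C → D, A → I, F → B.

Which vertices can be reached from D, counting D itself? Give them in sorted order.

Start at D.
Its neighbours: E, G, H, I.
Then their neighbours: A, B, C.
Nothing further is reachable.

A, B, C, D, E, G, H, I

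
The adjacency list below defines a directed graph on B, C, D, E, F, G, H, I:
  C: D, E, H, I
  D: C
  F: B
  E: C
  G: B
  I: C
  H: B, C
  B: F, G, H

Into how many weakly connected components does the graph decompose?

1

From B: component {B, C, D, E, F, G, H, I}.
That's 1 component.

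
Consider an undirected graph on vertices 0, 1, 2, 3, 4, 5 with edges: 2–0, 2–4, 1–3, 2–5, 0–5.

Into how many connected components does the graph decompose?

2

From 0: component {0, 2, 4, 5}.
From 1: component {1, 3}.
That's 2 components.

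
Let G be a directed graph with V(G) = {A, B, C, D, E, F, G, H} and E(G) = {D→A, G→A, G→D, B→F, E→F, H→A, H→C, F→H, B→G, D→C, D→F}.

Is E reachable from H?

Explore from H.
Distance 1: reach A, C.
The search from H is exhausted; no directed path reaches E.

No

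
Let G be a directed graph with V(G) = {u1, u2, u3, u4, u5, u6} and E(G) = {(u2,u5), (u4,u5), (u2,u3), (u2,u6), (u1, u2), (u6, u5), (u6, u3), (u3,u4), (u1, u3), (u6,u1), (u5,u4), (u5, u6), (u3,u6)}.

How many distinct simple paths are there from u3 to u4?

3

u3→u4
u3→u6→u1→u2→u5→u4
u3→u6→u5→u4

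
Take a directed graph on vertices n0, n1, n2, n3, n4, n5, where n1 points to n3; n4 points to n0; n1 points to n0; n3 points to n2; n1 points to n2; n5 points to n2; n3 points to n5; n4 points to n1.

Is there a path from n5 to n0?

Explore from n5.
Distance 1: reach n2.
The search from n5 is exhausted; no directed path reaches n0.

No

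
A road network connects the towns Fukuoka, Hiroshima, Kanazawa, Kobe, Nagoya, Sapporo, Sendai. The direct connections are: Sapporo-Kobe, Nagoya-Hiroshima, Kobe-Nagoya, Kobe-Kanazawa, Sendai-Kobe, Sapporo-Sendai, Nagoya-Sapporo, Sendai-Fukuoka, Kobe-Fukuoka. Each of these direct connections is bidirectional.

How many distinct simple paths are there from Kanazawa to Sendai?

Kanazawa–Kobe–Fukuoka–Sendai
Kanazawa–Kobe–Nagoya–Sapporo–Sendai
Kanazawa–Kobe–Sapporo–Sendai
Kanazawa–Kobe–Sendai

4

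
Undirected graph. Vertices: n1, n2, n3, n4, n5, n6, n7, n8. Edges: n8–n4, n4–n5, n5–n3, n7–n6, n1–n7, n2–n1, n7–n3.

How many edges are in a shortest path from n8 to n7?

Distance 0: n8.
Distance 1: n4.
Distance 2: n5.
Distance 3: n3.
Distance 4: n7 — contains n7.

4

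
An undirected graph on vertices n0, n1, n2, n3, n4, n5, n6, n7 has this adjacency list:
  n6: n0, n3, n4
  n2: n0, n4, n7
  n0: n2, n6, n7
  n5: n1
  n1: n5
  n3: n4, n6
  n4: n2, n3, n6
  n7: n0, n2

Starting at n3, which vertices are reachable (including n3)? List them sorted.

n0, n2, n3, n4, n6, n7

Start at n3.
Its neighbours: n4, n6.
Then their neighbours: n0, n2.
Then next layer: n7.
Nothing further is reachable.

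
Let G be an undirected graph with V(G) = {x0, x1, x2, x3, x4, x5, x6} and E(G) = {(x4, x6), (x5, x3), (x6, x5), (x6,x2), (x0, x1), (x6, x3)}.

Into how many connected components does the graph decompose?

From x0: component {x0, x1}.
From x2: component {x2, x3, x4, x5, x6}.
That's 2 components.

2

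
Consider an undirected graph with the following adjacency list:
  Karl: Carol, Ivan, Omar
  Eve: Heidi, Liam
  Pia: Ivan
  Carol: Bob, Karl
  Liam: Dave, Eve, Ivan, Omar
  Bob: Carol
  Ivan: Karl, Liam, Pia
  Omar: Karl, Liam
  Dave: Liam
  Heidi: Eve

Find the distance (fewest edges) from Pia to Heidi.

4

Distance 0: Pia.
Distance 1: Ivan.
Distance 2: Karl, Liam.
Distance 3: Carol, Dave, Eve, Omar.
Distance 4: Bob, Heidi — contains Heidi.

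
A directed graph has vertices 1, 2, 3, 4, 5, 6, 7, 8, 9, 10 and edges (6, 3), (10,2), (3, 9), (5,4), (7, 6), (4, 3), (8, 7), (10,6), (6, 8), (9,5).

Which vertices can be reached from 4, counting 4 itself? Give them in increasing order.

3, 4, 5, 9

Start at 4.
Its neighbours: 3.
Then their neighbours: 9.
Then next layer: 5.
Nothing further is reachable.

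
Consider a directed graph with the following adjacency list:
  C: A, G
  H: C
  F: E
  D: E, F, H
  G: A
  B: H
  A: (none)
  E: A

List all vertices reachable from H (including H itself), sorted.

A, C, G, H

Start at H.
Its neighbours: C.
Then their neighbours: A, G.
Nothing further is reachable.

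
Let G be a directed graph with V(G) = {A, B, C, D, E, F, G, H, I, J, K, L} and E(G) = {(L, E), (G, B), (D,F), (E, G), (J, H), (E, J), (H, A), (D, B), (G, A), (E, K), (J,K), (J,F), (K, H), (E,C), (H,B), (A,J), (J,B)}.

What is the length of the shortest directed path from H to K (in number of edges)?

Distance 0: H.
Distance 1: A, B.
Distance 2: J.
Distance 3: F, K — contains K.

3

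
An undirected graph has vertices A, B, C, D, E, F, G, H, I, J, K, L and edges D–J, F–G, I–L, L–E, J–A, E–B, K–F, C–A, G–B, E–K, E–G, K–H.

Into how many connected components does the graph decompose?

From A: component {A, C, D, J}.
From B: component {B, E, F, G, H, I, K, L}.
That's 2 components.

2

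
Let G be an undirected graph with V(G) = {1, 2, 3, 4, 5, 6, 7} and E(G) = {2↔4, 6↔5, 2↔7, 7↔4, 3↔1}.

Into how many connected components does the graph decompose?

From 1: component {1, 3}.
From 2: component {2, 4, 7}.
From 5: component {5, 6}.
That's 3 components.

3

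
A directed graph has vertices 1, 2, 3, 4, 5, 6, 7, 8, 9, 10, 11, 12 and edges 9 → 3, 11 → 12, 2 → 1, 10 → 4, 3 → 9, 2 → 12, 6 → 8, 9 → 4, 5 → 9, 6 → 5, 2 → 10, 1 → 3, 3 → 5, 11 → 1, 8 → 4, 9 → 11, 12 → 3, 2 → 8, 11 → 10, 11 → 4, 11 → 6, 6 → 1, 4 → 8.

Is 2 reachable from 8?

No

Explore from 8.
Distance 1: reach 4.
The search from 8 is exhausted; no directed path reaches 2.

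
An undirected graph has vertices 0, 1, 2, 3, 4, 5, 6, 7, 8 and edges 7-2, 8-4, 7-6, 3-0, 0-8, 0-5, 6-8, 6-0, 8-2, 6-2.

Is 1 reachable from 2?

Explore from 2.
Distance 1: reach 6, 7, 8.
Distance 2: reach 0, 4.
Distance 3: reach 3, 5.
The search is exhausted without reaching 1; it lies in a different component.

No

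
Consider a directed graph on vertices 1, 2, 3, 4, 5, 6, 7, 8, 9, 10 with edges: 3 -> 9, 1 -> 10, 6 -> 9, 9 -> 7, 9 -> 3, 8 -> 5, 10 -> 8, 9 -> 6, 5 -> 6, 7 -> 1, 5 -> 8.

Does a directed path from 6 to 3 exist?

Explore from 6.
Distance 1: reach 9.
Distance 2: reach 3, 7.
Found 3.

Yes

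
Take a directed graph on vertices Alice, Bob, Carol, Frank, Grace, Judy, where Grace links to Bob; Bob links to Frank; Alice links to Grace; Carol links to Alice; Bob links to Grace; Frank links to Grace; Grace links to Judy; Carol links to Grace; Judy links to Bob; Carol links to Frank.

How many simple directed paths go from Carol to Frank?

Carol→Alice→Grace→Bob→Frank
Carol→Alice→Grace→Judy→Bob→Frank
Carol→Frank
Carol→Grace→Bob→Frank
Carol→Grace→Judy→Bob→Frank

5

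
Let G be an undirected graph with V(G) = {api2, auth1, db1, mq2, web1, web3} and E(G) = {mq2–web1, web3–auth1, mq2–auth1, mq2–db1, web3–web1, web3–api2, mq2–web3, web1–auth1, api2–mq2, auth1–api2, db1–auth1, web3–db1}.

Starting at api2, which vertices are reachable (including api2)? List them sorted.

Start at api2.
Its neighbours: auth1, mq2, web3.
Then their neighbours: db1, web1.
Every vertex is now reached.

api2, auth1, db1, mq2, web1, web3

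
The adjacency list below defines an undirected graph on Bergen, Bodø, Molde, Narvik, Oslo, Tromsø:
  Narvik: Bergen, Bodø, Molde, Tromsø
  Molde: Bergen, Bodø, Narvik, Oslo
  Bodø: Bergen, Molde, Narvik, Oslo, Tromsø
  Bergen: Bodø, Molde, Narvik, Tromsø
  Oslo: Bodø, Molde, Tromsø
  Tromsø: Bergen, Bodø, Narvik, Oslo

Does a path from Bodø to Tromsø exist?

Yes

Explore from Bodø.
Distance 1: reach Bergen, Molde, Narvik, Oslo, Tromsø.
Found Tromsø.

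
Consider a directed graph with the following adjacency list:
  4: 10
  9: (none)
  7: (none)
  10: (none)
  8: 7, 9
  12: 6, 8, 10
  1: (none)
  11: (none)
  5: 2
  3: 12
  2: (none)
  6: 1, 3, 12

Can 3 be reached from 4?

Explore from 4.
Distance 1: reach 10.
The search from 4 is exhausted; no directed path reaches 3.

No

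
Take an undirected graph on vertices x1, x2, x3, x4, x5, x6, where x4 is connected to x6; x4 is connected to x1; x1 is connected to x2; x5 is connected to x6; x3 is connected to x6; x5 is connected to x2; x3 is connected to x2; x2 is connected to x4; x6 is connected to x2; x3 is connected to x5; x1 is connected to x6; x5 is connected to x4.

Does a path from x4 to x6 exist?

Yes

Explore from x4.
Distance 1: reach x1, x2, x5, x6.
Found x6.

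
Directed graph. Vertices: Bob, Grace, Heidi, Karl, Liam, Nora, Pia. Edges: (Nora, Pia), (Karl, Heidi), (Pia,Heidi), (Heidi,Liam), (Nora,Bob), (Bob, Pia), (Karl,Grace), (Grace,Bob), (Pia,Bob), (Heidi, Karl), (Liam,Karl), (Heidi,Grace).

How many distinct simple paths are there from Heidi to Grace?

Heidi→Grace
Heidi→Karl→Grace
Heidi→Liam→Karl→Grace

3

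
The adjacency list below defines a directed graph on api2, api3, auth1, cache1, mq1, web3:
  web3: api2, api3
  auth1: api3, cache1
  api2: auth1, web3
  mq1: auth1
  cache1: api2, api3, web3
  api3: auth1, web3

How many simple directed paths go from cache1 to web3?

cache1→api2→auth1→api3→web3
cache1→api2→web3
cache1→api3→web3
cache1→web3

4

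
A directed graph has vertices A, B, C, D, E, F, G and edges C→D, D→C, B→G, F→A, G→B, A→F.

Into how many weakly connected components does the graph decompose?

From A: component {A, F}.
From B: component {B, G}.
From C: component {C, D}.
From E: component {E}.
That's 4 components.

4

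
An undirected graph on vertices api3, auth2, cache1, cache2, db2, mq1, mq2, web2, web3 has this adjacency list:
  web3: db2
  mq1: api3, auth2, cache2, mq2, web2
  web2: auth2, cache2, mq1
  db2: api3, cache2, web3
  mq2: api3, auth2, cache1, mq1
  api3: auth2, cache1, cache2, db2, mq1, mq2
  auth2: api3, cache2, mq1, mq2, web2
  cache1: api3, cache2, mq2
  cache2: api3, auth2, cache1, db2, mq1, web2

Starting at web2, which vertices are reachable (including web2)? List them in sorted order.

api3, auth2, cache1, cache2, db2, mq1, mq2, web2, web3

Start at web2.
Its neighbours: auth2, cache2, mq1.
Then their neighbours: api3, cache1, db2, mq2.
Then next layer: web3.
Every vertex is now reached.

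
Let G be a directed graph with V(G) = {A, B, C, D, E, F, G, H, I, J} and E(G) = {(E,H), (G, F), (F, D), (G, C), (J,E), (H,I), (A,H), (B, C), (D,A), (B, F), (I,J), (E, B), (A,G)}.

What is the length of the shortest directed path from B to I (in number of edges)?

Distance 0: B.
Distance 1: C, F.
Distance 2: D.
Distance 3: A.
Distance 4: G, H.
Distance 5: I — contains I.

5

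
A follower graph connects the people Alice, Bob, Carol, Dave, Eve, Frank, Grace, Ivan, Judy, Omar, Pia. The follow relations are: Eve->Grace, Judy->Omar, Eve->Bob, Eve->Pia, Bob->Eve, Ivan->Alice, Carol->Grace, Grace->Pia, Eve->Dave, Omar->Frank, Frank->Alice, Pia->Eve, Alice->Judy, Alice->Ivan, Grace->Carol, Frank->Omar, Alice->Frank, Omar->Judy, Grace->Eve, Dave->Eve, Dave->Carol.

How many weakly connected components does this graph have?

From Alice: component {Alice, Frank, Ivan, Judy, Omar}.
From Bob: component {Bob, Carol, Dave, Eve, Grace, Pia}.
That's 2 components.

2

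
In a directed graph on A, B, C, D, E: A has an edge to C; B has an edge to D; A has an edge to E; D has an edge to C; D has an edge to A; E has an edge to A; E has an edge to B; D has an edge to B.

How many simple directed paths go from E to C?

3

E→A→C
E→B→D→A→C
E→B→D→C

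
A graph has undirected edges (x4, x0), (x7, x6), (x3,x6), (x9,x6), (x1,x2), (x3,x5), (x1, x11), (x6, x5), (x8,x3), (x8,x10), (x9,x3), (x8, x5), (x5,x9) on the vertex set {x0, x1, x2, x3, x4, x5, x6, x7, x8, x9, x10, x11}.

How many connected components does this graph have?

3

From x0: component {x0, x4}.
From x1: component {x1, x2, x11}.
From x3: component {x3, x5, x6, x7, x8, x9, x10}.
That's 3 components.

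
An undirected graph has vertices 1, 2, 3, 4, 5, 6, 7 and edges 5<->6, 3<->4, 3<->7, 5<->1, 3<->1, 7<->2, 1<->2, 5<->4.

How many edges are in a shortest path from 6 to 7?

Distance 0: 6.
Distance 1: 5.
Distance 2: 1, 4.
Distance 3: 2, 3.
Distance 4: 7 — contains 7.

4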